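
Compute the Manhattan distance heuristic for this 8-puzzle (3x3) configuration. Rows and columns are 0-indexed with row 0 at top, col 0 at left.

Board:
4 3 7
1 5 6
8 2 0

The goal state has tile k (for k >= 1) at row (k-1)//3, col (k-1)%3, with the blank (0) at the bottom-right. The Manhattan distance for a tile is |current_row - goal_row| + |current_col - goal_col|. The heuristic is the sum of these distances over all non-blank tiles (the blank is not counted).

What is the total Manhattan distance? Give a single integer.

Tile 4: at (0,0), goal (1,0), distance |0-1|+|0-0| = 1
Tile 3: at (0,1), goal (0,2), distance |0-0|+|1-2| = 1
Tile 7: at (0,2), goal (2,0), distance |0-2|+|2-0| = 4
Tile 1: at (1,0), goal (0,0), distance |1-0|+|0-0| = 1
Tile 5: at (1,1), goal (1,1), distance |1-1|+|1-1| = 0
Tile 6: at (1,2), goal (1,2), distance |1-1|+|2-2| = 0
Tile 8: at (2,0), goal (2,1), distance |2-2|+|0-1| = 1
Tile 2: at (2,1), goal (0,1), distance |2-0|+|1-1| = 2
Sum: 1 + 1 + 4 + 1 + 0 + 0 + 1 + 2 = 10

Answer: 10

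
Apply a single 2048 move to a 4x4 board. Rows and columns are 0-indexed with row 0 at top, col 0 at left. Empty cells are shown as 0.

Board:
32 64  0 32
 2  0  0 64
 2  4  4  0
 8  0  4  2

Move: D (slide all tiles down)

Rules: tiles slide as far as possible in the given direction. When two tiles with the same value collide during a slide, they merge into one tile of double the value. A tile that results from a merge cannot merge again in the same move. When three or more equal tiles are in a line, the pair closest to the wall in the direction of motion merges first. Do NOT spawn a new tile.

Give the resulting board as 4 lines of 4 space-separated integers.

Slide down:
col 0: [32, 2, 2, 8] -> [0, 32, 4, 8]
col 1: [64, 0, 4, 0] -> [0, 0, 64, 4]
col 2: [0, 0, 4, 4] -> [0, 0, 0, 8]
col 3: [32, 64, 0, 2] -> [0, 32, 64, 2]

Answer:  0  0  0  0
32  0  0 32
 4 64  0 64
 8  4  8  2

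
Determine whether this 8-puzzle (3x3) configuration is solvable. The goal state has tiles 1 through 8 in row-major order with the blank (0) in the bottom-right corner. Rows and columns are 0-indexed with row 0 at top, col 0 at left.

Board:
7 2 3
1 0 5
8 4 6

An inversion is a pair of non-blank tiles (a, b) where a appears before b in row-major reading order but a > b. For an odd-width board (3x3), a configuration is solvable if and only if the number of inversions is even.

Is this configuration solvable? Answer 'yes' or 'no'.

Inversions (pairs i<j in row-major order where tile[i] > tile[j] > 0): 11
11 is odd, so the puzzle is not solvable.

Answer: no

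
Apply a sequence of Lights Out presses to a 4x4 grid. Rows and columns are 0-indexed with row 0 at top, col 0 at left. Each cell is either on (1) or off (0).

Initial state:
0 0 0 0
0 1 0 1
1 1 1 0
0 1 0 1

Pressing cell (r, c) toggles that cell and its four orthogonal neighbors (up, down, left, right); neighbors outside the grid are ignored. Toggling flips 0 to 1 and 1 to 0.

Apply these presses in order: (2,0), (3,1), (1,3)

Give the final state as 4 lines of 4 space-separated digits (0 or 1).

Answer: 0 0 0 1
1 1 1 0
0 1 1 1
0 0 1 1

Derivation:
After press 1 at (2,0):
0 0 0 0
1 1 0 1
0 0 1 0
1 1 0 1

After press 2 at (3,1):
0 0 0 0
1 1 0 1
0 1 1 0
0 0 1 1

After press 3 at (1,3):
0 0 0 1
1 1 1 0
0 1 1 1
0 0 1 1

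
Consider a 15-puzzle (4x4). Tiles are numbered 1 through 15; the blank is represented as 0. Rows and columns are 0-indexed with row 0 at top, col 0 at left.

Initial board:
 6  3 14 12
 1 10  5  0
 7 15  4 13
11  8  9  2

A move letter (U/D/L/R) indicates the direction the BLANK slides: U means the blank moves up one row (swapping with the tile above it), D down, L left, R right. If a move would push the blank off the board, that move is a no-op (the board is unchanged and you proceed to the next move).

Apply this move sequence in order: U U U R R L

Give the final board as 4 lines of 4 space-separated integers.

After move 1 (U):
 6  3 14  0
 1 10  5 12
 7 15  4 13
11  8  9  2

After move 2 (U):
 6  3 14  0
 1 10  5 12
 7 15  4 13
11  8  9  2

After move 3 (U):
 6  3 14  0
 1 10  5 12
 7 15  4 13
11  8  9  2

After move 4 (R):
 6  3 14  0
 1 10  5 12
 7 15  4 13
11  8  9  2

After move 5 (R):
 6  3 14  0
 1 10  5 12
 7 15  4 13
11  8  9  2

After move 6 (L):
 6  3  0 14
 1 10  5 12
 7 15  4 13
11  8  9  2

Answer:  6  3  0 14
 1 10  5 12
 7 15  4 13
11  8  9  2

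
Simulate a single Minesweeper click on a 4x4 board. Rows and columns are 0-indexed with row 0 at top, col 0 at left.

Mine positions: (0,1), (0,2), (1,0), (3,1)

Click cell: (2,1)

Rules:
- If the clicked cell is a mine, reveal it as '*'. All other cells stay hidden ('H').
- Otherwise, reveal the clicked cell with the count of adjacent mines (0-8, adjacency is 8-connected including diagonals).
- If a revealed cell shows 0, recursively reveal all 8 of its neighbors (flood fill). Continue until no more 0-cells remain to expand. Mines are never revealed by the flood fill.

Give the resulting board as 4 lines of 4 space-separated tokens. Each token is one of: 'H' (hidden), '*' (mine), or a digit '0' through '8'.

H H H H
H H H H
H 2 H H
H H H H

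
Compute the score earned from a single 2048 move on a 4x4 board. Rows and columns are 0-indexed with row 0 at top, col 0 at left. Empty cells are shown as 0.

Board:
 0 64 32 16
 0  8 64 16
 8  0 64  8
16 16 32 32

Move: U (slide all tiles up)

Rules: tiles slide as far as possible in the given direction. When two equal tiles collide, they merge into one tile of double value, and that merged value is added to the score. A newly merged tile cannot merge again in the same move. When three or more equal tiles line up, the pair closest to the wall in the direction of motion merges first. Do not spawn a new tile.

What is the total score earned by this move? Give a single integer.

Slide up:
col 0: [0, 0, 8, 16] -> [8, 16, 0, 0]  score +0 (running 0)
col 1: [64, 8, 0, 16] -> [64, 8, 16, 0]  score +0 (running 0)
col 2: [32, 64, 64, 32] -> [32, 128, 32, 0]  score +128 (running 128)
col 3: [16, 16, 8, 32] -> [32, 8, 32, 0]  score +32 (running 160)
Board after move:
  8  64  32  32
 16   8 128   8
  0  16  32  32
  0   0   0   0

Answer: 160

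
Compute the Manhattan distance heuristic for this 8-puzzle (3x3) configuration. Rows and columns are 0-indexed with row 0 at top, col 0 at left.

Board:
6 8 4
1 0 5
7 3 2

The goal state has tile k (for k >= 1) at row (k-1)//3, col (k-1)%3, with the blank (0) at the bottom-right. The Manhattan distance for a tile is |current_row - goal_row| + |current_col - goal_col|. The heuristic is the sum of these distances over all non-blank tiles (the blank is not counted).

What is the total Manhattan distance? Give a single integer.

Answer: 16

Derivation:
Tile 6: (0,0)->(1,2) = 3
Tile 8: (0,1)->(2,1) = 2
Tile 4: (0,2)->(1,0) = 3
Tile 1: (1,0)->(0,0) = 1
Tile 5: (1,2)->(1,1) = 1
Tile 7: (2,0)->(2,0) = 0
Tile 3: (2,1)->(0,2) = 3
Tile 2: (2,2)->(0,1) = 3
Sum: 3 + 2 + 3 + 1 + 1 + 0 + 3 + 3 = 16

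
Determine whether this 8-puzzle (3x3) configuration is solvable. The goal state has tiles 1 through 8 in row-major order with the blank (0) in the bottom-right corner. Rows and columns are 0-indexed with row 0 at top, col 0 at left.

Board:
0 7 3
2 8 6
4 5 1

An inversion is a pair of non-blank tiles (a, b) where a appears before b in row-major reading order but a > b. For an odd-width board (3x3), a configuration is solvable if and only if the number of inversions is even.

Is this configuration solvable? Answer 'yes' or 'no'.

Inversions (pairs i<j in row-major order where tile[i] > tile[j] > 0): 18
18 is even, so the puzzle is solvable.

Answer: yes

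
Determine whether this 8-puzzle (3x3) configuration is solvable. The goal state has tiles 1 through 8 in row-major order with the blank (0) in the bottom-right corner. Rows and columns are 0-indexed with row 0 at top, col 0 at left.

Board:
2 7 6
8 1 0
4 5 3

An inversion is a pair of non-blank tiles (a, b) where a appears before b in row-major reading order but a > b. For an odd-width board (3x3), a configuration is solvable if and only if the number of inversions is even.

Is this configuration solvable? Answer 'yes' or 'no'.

Inversions (pairs i<j in row-major order where tile[i] > tile[j] > 0): 16
16 is even, so the puzzle is solvable.

Answer: yes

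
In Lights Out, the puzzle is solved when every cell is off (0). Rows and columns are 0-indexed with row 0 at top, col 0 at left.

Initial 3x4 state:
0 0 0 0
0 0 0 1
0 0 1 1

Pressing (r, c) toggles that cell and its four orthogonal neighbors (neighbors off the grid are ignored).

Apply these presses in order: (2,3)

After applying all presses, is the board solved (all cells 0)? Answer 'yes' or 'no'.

After press 1 at (2,3):
0 0 0 0
0 0 0 0
0 0 0 0

Lights still on: 0

Answer: yes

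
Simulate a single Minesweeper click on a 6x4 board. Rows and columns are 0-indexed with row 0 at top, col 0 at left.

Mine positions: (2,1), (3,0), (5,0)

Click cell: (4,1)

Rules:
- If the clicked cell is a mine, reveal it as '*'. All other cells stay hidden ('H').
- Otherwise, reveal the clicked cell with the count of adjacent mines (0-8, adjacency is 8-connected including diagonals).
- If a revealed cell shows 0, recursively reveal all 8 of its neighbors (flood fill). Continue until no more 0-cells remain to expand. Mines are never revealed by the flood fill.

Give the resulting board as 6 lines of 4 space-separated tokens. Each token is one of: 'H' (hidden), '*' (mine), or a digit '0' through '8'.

H H H H
H H H H
H H H H
H H H H
H 2 H H
H H H H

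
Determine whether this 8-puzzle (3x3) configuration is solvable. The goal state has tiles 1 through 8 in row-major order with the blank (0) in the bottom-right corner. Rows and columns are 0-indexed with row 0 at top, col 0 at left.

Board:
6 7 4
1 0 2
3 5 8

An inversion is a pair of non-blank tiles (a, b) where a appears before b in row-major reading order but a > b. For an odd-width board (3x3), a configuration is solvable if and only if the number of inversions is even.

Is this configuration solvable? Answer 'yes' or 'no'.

Inversions (pairs i<j in row-major order where tile[i] > tile[j] > 0): 13
13 is odd, so the puzzle is not solvable.

Answer: no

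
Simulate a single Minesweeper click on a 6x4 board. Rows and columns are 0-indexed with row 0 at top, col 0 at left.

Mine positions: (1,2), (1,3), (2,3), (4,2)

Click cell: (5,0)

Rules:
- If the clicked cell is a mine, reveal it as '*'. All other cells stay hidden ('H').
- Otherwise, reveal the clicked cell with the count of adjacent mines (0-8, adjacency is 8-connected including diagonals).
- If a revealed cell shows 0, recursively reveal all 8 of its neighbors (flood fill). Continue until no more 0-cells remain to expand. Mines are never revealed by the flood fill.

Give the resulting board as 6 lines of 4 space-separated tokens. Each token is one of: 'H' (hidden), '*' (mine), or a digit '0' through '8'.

0 1 H H
0 1 H H
0 1 H H
0 1 H H
0 1 H H
0 1 H H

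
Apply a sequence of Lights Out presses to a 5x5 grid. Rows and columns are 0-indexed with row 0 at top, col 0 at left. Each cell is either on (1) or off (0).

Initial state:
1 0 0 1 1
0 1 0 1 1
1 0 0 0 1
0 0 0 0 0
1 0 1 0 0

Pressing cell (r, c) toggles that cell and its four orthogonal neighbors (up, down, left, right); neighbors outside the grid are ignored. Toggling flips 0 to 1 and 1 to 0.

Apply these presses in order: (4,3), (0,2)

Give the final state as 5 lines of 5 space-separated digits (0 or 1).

Answer: 1 1 1 0 1
0 1 1 1 1
1 0 0 0 1
0 0 0 1 0
1 0 0 1 1

Derivation:
After press 1 at (4,3):
1 0 0 1 1
0 1 0 1 1
1 0 0 0 1
0 0 0 1 0
1 0 0 1 1

After press 2 at (0,2):
1 1 1 0 1
0 1 1 1 1
1 0 0 0 1
0 0 0 1 0
1 0 0 1 1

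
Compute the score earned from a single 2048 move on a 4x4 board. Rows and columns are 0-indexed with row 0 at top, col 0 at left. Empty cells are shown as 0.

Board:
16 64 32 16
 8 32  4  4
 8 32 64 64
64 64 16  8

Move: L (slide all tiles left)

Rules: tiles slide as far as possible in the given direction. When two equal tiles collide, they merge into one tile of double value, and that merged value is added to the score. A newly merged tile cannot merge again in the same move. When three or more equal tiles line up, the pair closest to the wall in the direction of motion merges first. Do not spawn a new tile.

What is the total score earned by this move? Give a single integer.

Slide left:
row 0: [16, 64, 32, 16] -> [16, 64, 32, 16]  score +0 (running 0)
row 1: [8, 32, 4, 4] -> [8, 32, 8, 0]  score +8 (running 8)
row 2: [8, 32, 64, 64] -> [8, 32, 128, 0]  score +128 (running 136)
row 3: [64, 64, 16, 8] -> [128, 16, 8, 0]  score +128 (running 264)
Board after move:
 16  64  32  16
  8  32   8   0
  8  32 128   0
128  16   8   0

Answer: 264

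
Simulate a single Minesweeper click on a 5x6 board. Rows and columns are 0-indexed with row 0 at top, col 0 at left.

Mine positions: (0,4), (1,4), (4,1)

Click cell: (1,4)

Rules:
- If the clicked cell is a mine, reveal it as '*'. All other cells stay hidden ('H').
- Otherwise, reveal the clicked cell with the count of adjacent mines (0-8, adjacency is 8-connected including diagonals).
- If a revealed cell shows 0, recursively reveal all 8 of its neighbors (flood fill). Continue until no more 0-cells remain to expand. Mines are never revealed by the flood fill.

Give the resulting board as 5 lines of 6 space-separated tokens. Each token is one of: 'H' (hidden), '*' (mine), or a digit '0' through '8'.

H H H H H H
H H H H * H
H H H H H H
H H H H H H
H H H H H H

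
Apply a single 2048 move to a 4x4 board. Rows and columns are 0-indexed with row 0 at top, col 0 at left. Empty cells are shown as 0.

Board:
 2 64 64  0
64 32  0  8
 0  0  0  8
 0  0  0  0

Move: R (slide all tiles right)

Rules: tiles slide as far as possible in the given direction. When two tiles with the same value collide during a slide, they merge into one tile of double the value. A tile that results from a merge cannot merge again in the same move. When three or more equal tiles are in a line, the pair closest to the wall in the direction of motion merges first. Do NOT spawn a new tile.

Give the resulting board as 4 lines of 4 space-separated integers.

Answer:   0   0   2 128
  0  64  32   8
  0   0   0   8
  0   0   0   0

Derivation:
Slide right:
row 0: [2, 64, 64, 0] -> [0, 0, 2, 128]
row 1: [64, 32, 0, 8] -> [0, 64, 32, 8]
row 2: [0, 0, 0, 8] -> [0, 0, 0, 8]
row 3: [0, 0, 0, 0] -> [0, 0, 0, 0]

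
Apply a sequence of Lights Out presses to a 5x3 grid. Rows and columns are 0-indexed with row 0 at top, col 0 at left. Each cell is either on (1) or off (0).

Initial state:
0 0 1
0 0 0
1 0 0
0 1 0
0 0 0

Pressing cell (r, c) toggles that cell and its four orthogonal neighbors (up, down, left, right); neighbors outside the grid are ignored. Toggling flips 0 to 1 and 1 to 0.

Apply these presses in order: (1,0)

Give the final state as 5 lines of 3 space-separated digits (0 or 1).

Answer: 1 0 1
1 1 0
0 0 0
0 1 0
0 0 0

Derivation:
After press 1 at (1,0):
1 0 1
1 1 0
0 0 0
0 1 0
0 0 0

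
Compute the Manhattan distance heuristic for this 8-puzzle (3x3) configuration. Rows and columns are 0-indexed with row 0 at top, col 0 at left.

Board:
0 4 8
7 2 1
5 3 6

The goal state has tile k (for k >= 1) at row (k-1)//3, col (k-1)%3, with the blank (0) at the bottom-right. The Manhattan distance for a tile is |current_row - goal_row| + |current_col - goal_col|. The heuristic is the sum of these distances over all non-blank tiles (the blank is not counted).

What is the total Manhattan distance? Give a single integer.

Tile 4: (0,1)->(1,0) = 2
Tile 8: (0,2)->(2,1) = 3
Tile 7: (1,0)->(2,0) = 1
Tile 2: (1,1)->(0,1) = 1
Tile 1: (1,2)->(0,0) = 3
Tile 5: (2,0)->(1,1) = 2
Tile 3: (2,1)->(0,2) = 3
Tile 6: (2,2)->(1,2) = 1
Sum: 2 + 3 + 1 + 1 + 3 + 2 + 3 + 1 = 16

Answer: 16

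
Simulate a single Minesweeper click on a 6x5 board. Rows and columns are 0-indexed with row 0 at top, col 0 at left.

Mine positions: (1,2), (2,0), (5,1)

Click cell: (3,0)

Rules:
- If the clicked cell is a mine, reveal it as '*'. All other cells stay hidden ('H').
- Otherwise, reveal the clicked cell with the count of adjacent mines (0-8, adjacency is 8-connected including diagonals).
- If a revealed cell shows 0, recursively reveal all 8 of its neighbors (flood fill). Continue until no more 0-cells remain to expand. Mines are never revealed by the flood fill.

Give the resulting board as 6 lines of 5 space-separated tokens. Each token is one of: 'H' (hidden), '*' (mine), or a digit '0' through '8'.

H H H H H
H H H H H
H H H H H
1 H H H H
H H H H H
H H H H H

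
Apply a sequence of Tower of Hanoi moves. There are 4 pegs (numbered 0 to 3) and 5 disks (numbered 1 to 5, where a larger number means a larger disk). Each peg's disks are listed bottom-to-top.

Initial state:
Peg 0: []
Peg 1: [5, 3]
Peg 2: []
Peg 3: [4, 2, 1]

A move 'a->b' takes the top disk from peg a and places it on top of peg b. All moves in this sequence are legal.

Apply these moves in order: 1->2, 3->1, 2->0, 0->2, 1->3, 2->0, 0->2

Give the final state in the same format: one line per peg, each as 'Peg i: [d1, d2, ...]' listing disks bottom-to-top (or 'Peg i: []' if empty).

Answer: Peg 0: []
Peg 1: [5]
Peg 2: [3]
Peg 3: [4, 2, 1]

Derivation:
After move 1 (1->2):
Peg 0: []
Peg 1: [5]
Peg 2: [3]
Peg 3: [4, 2, 1]

After move 2 (3->1):
Peg 0: []
Peg 1: [5, 1]
Peg 2: [3]
Peg 3: [4, 2]

After move 3 (2->0):
Peg 0: [3]
Peg 1: [5, 1]
Peg 2: []
Peg 3: [4, 2]

After move 4 (0->2):
Peg 0: []
Peg 1: [5, 1]
Peg 2: [3]
Peg 3: [4, 2]

After move 5 (1->3):
Peg 0: []
Peg 1: [5]
Peg 2: [3]
Peg 3: [4, 2, 1]

After move 6 (2->0):
Peg 0: [3]
Peg 1: [5]
Peg 2: []
Peg 3: [4, 2, 1]

After move 7 (0->2):
Peg 0: []
Peg 1: [5]
Peg 2: [3]
Peg 3: [4, 2, 1]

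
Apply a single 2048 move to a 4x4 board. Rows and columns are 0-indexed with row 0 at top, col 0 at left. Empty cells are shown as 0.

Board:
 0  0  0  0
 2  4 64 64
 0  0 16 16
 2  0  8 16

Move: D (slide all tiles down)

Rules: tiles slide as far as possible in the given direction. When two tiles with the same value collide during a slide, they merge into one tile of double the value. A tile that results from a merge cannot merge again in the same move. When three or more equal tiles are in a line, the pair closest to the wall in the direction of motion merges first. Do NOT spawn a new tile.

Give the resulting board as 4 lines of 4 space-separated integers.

Answer:  0  0  0  0
 0  0 64  0
 0  0 16 64
 4  4  8 32

Derivation:
Slide down:
col 0: [0, 2, 0, 2] -> [0, 0, 0, 4]
col 1: [0, 4, 0, 0] -> [0, 0, 0, 4]
col 2: [0, 64, 16, 8] -> [0, 64, 16, 8]
col 3: [0, 64, 16, 16] -> [0, 0, 64, 32]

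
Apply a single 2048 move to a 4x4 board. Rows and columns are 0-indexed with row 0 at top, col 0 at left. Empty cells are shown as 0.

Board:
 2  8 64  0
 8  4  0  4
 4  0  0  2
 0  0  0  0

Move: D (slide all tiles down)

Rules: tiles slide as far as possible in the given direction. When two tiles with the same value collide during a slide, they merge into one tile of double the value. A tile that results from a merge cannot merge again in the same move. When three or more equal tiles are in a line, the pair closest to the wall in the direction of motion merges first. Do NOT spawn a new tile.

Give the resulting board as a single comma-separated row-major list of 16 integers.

Answer: 0, 0, 0, 0, 2, 0, 0, 0, 8, 8, 0, 4, 4, 4, 64, 2

Derivation:
Slide down:
col 0: [2, 8, 4, 0] -> [0, 2, 8, 4]
col 1: [8, 4, 0, 0] -> [0, 0, 8, 4]
col 2: [64, 0, 0, 0] -> [0, 0, 0, 64]
col 3: [0, 4, 2, 0] -> [0, 0, 4, 2]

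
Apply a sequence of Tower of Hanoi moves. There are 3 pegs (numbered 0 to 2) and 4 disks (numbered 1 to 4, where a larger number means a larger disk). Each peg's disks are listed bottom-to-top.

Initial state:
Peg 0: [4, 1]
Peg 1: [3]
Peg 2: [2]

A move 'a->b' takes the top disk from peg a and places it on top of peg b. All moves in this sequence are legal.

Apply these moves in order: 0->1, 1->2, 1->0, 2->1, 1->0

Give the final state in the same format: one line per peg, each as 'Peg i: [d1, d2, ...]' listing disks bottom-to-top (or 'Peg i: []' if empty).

Answer: Peg 0: [4, 3, 1]
Peg 1: []
Peg 2: [2]

Derivation:
After move 1 (0->1):
Peg 0: [4]
Peg 1: [3, 1]
Peg 2: [2]

After move 2 (1->2):
Peg 0: [4]
Peg 1: [3]
Peg 2: [2, 1]

After move 3 (1->0):
Peg 0: [4, 3]
Peg 1: []
Peg 2: [2, 1]

After move 4 (2->1):
Peg 0: [4, 3]
Peg 1: [1]
Peg 2: [2]

After move 5 (1->0):
Peg 0: [4, 3, 1]
Peg 1: []
Peg 2: [2]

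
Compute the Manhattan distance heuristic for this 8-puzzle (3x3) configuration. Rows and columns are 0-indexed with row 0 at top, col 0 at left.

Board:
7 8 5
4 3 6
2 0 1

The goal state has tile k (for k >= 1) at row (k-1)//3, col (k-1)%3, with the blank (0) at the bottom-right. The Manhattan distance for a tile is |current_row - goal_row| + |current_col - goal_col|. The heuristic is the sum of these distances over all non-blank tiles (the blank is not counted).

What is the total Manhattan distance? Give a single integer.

Answer: 15

Derivation:
Tile 7: (0,0)->(2,0) = 2
Tile 8: (0,1)->(2,1) = 2
Tile 5: (0,2)->(1,1) = 2
Tile 4: (1,0)->(1,0) = 0
Tile 3: (1,1)->(0,2) = 2
Tile 6: (1,2)->(1,2) = 0
Tile 2: (2,0)->(0,1) = 3
Tile 1: (2,2)->(0,0) = 4
Sum: 2 + 2 + 2 + 0 + 2 + 0 + 3 + 4 = 15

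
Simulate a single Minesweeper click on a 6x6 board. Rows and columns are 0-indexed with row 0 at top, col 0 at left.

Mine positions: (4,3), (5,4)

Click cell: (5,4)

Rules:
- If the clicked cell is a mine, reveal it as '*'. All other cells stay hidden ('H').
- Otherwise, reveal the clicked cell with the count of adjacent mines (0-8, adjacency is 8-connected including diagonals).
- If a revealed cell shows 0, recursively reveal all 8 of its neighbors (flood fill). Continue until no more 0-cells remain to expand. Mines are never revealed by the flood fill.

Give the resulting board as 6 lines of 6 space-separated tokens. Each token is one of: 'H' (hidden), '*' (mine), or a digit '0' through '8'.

H H H H H H
H H H H H H
H H H H H H
H H H H H H
H H H H H H
H H H H * H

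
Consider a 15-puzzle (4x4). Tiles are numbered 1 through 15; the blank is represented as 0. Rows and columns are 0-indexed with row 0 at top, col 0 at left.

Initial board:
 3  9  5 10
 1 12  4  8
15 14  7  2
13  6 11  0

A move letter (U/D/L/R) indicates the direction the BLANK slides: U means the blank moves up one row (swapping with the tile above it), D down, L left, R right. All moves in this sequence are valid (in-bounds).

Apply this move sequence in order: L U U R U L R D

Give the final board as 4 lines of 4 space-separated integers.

After move 1 (L):
 3  9  5 10
 1 12  4  8
15 14  7  2
13  6  0 11

After move 2 (U):
 3  9  5 10
 1 12  4  8
15 14  0  2
13  6  7 11

After move 3 (U):
 3  9  5 10
 1 12  0  8
15 14  4  2
13  6  7 11

After move 4 (R):
 3  9  5 10
 1 12  8  0
15 14  4  2
13  6  7 11

After move 5 (U):
 3  9  5  0
 1 12  8 10
15 14  4  2
13  6  7 11

After move 6 (L):
 3  9  0  5
 1 12  8 10
15 14  4  2
13  6  7 11

After move 7 (R):
 3  9  5  0
 1 12  8 10
15 14  4  2
13  6  7 11

After move 8 (D):
 3  9  5 10
 1 12  8  0
15 14  4  2
13  6  7 11

Answer:  3  9  5 10
 1 12  8  0
15 14  4  2
13  6  7 11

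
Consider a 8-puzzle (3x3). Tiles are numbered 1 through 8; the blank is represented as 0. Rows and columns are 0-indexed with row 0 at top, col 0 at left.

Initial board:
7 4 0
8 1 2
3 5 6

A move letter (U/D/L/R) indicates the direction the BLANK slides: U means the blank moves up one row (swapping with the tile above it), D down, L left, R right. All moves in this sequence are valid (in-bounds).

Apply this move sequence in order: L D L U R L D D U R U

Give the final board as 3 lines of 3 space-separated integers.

Answer: 7 0 4
8 1 2
3 5 6

Derivation:
After move 1 (L):
7 0 4
8 1 2
3 5 6

After move 2 (D):
7 1 4
8 0 2
3 5 6

After move 3 (L):
7 1 4
0 8 2
3 5 6

After move 4 (U):
0 1 4
7 8 2
3 5 6

After move 5 (R):
1 0 4
7 8 2
3 5 6

After move 6 (L):
0 1 4
7 8 2
3 5 6

After move 7 (D):
7 1 4
0 8 2
3 5 6

After move 8 (D):
7 1 4
3 8 2
0 5 6

After move 9 (U):
7 1 4
0 8 2
3 5 6

After move 10 (R):
7 1 4
8 0 2
3 5 6

After move 11 (U):
7 0 4
8 1 2
3 5 6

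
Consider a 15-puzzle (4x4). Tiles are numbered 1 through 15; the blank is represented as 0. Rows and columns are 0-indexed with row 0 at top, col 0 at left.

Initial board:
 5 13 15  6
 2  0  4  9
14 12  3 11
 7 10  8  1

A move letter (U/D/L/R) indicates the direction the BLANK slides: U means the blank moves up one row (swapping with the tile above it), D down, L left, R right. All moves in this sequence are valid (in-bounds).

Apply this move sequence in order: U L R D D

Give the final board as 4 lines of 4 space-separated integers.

Answer:  5 13 15  6
 2 12  4  9
14  0  3 11
 7 10  8  1

Derivation:
After move 1 (U):
 5  0 15  6
 2 13  4  9
14 12  3 11
 7 10  8  1

After move 2 (L):
 0  5 15  6
 2 13  4  9
14 12  3 11
 7 10  8  1

After move 3 (R):
 5  0 15  6
 2 13  4  9
14 12  3 11
 7 10  8  1

After move 4 (D):
 5 13 15  6
 2  0  4  9
14 12  3 11
 7 10  8  1

After move 5 (D):
 5 13 15  6
 2 12  4  9
14  0  3 11
 7 10  8  1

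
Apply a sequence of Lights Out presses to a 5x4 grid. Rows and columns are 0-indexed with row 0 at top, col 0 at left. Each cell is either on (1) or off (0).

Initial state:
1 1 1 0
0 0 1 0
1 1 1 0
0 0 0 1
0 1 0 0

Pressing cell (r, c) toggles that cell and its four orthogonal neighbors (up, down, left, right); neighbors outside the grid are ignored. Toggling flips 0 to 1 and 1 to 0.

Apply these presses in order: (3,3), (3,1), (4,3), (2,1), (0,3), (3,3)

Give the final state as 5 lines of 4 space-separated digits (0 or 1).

After press 1 at (3,3):
1 1 1 0
0 0 1 0
1 1 1 1
0 0 1 0
0 1 0 1

After press 2 at (3,1):
1 1 1 0
0 0 1 0
1 0 1 1
1 1 0 0
0 0 0 1

After press 3 at (4,3):
1 1 1 0
0 0 1 0
1 0 1 1
1 1 0 1
0 0 1 0

After press 4 at (2,1):
1 1 1 0
0 1 1 0
0 1 0 1
1 0 0 1
0 0 1 0

After press 5 at (0,3):
1 1 0 1
0 1 1 1
0 1 0 1
1 0 0 1
0 0 1 0

After press 6 at (3,3):
1 1 0 1
0 1 1 1
0 1 0 0
1 0 1 0
0 0 1 1

Answer: 1 1 0 1
0 1 1 1
0 1 0 0
1 0 1 0
0 0 1 1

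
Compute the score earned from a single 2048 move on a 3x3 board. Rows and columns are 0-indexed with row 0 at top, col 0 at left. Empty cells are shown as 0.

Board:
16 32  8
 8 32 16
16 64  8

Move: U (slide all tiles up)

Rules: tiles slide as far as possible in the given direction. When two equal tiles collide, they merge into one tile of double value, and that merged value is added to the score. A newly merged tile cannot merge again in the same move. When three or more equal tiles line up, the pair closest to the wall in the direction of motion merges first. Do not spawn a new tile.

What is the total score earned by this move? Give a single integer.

Answer: 64

Derivation:
Slide up:
col 0: [16, 8, 16] -> [16, 8, 16]  score +0 (running 0)
col 1: [32, 32, 64] -> [64, 64, 0]  score +64 (running 64)
col 2: [8, 16, 8] -> [8, 16, 8]  score +0 (running 64)
Board after move:
16 64  8
 8 64 16
16  0  8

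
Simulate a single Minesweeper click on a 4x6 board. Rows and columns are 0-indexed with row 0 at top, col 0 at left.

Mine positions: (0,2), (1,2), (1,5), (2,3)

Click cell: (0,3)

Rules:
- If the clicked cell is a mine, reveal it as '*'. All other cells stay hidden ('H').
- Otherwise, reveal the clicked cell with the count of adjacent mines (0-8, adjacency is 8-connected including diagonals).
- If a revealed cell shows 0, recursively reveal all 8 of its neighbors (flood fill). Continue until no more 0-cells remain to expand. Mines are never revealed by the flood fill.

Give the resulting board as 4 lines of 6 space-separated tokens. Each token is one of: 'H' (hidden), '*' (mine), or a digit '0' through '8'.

H H H 2 H H
H H H H H H
H H H H H H
H H H H H H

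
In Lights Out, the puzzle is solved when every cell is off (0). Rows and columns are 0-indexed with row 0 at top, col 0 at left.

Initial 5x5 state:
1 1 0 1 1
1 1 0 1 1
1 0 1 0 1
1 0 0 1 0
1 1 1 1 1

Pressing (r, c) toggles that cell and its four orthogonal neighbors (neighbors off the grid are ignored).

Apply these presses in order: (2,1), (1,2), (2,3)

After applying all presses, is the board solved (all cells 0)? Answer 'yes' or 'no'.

Answer: no

Derivation:
After press 1 at (2,1):
1 1 0 1 1
1 0 0 1 1
0 1 0 0 1
1 1 0 1 0
1 1 1 1 1

After press 2 at (1,2):
1 1 1 1 1
1 1 1 0 1
0 1 1 0 1
1 1 0 1 0
1 1 1 1 1

After press 3 at (2,3):
1 1 1 1 1
1 1 1 1 1
0 1 0 1 0
1 1 0 0 0
1 1 1 1 1

Lights still on: 19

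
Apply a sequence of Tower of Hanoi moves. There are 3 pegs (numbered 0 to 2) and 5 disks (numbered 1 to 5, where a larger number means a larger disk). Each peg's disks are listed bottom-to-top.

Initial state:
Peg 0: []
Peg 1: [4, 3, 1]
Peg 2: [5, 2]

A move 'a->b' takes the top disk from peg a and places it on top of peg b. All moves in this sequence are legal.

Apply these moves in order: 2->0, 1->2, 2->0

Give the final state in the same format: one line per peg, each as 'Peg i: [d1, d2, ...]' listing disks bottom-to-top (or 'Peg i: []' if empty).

Answer: Peg 0: [2, 1]
Peg 1: [4, 3]
Peg 2: [5]

Derivation:
After move 1 (2->0):
Peg 0: [2]
Peg 1: [4, 3, 1]
Peg 2: [5]

After move 2 (1->2):
Peg 0: [2]
Peg 1: [4, 3]
Peg 2: [5, 1]

After move 3 (2->0):
Peg 0: [2, 1]
Peg 1: [4, 3]
Peg 2: [5]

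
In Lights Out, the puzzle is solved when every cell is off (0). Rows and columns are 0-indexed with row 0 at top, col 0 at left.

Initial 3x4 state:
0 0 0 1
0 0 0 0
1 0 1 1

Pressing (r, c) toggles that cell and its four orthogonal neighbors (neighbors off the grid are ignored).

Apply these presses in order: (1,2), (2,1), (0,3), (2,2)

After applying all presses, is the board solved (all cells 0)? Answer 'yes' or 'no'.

After press 1 at (1,2):
0 0 1 1
0 1 1 1
1 0 0 1

After press 2 at (2,1):
0 0 1 1
0 0 1 1
0 1 1 1

After press 3 at (0,3):
0 0 0 0
0 0 1 0
0 1 1 1

After press 4 at (2,2):
0 0 0 0
0 0 0 0
0 0 0 0

Lights still on: 0

Answer: yes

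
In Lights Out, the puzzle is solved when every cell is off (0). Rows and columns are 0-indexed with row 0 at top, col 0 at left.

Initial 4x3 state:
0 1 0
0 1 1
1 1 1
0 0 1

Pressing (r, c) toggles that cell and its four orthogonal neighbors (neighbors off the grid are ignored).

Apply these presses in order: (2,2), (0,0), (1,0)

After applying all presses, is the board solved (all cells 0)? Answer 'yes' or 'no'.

After press 1 at (2,2):
0 1 0
0 1 0
1 0 0
0 0 0

After press 2 at (0,0):
1 0 0
1 1 0
1 0 0
0 0 0

After press 3 at (1,0):
0 0 0
0 0 0
0 0 0
0 0 0

Lights still on: 0

Answer: yes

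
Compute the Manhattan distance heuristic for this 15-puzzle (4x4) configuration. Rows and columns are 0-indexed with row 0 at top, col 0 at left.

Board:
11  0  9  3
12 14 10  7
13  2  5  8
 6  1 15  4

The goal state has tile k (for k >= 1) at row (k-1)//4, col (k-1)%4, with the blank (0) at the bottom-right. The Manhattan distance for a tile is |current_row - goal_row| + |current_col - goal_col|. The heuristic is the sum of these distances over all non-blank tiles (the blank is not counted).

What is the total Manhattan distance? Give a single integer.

Tile 11: at (0,0), goal (2,2), distance |0-2|+|0-2| = 4
Tile 9: at (0,2), goal (2,0), distance |0-2|+|2-0| = 4
Tile 3: at (0,3), goal (0,2), distance |0-0|+|3-2| = 1
Tile 12: at (1,0), goal (2,3), distance |1-2|+|0-3| = 4
Tile 14: at (1,1), goal (3,1), distance |1-3|+|1-1| = 2
Tile 10: at (1,2), goal (2,1), distance |1-2|+|2-1| = 2
Tile 7: at (1,3), goal (1,2), distance |1-1|+|3-2| = 1
Tile 13: at (2,0), goal (3,0), distance |2-3|+|0-0| = 1
Tile 2: at (2,1), goal (0,1), distance |2-0|+|1-1| = 2
Tile 5: at (2,2), goal (1,0), distance |2-1|+|2-0| = 3
Tile 8: at (2,3), goal (1,3), distance |2-1|+|3-3| = 1
Tile 6: at (3,0), goal (1,1), distance |3-1|+|0-1| = 3
Tile 1: at (3,1), goal (0,0), distance |3-0|+|1-0| = 4
Tile 15: at (3,2), goal (3,2), distance |3-3|+|2-2| = 0
Tile 4: at (3,3), goal (0,3), distance |3-0|+|3-3| = 3
Sum: 4 + 4 + 1 + 4 + 2 + 2 + 1 + 1 + 2 + 3 + 1 + 3 + 4 + 0 + 3 = 35

Answer: 35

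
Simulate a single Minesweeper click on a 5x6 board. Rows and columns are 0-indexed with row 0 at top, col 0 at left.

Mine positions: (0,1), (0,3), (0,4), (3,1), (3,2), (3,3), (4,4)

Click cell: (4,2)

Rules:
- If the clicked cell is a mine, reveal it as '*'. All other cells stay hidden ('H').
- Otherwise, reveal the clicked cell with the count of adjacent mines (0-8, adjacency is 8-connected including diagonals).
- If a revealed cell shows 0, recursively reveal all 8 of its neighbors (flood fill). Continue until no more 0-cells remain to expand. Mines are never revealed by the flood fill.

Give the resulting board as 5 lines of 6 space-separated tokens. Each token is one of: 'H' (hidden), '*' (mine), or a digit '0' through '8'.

H H H H H H
H H H H H H
H H H H H H
H H H H H H
H H 3 H H H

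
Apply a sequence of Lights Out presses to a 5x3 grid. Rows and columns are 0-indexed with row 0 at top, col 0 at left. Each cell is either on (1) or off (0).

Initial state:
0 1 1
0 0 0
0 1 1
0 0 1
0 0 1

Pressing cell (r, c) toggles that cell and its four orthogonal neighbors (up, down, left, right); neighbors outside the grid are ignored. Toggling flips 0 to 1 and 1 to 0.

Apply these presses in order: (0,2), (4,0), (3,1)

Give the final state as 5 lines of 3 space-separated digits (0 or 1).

Answer: 0 0 0
0 0 1
0 0 1
0 1 0
1 0 1

Derivation:
After press 1 at (0,2):
0 0 0
0 0 1
0 1 1
0 0 1
0 0 1

After press 2 at (4,0):
0 0 0
0 0 1
0 1 1
1 0 1
1 1 1

After press 3 at (3,1):
0 0 0
0 0 1
0 0 1
0 1 0
1 0 1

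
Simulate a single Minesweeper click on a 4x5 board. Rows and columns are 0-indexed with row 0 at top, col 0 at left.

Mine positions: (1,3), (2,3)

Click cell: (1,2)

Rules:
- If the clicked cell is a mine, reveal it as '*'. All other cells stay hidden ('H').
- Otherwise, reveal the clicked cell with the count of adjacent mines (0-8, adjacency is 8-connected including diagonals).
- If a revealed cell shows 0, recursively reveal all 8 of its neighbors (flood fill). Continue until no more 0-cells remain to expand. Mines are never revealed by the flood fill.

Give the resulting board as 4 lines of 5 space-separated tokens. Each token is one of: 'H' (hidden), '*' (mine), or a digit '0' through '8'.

H H H H H
H H 2 H H
H H H H H
H H H H H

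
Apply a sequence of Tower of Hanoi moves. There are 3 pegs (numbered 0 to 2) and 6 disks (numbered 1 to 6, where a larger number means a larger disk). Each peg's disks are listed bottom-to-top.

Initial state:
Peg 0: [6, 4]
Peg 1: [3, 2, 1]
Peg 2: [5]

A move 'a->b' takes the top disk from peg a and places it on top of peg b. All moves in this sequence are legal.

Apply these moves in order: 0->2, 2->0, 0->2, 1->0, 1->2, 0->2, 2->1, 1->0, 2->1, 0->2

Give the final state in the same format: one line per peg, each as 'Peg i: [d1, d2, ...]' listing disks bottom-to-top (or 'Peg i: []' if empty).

Answer: Peg 0: [6]
Peg 1: [3, 2]
Peg 2: [5, 4, 1]

Derivation:
After move 1 (0->2):
Peg 0: [6]
Peg 1: [3, 2, 1]
Peg 2: [5, 4]

After move 2 (2->0):
Peg 0: [6, 4]
Peg 1: [3, 2, 1]
Peg 2: [5]

After move 3 (0->2):
Peg 0: [6]
Peg 1: [3, 2, 1]
Peg 2: [5, 4]

After move 4 (1->0):
Peg 0: [6, 1]
Peg 1: [3, 2]
Peg 2: [5, 4]

After move 5 (1->2):
Peg 0: [6, 1]
Peg 1: [3]
Peg 2: [5, 4, 2]

After move 6 (0->2):
Peg 0: [6]
Peg 1: [3]
Peg 2: [5, 4, 2, 1]

After move 7 (2->1):
Peg 0: [6]
Peg 1: [3, 1]
Peg 2: [5, 4, 2]

After move 8 (1->0):
Peg 0: [6, 1]
Peg 1: [3]
Peg 2: [5, 4, 2]

After move 9 (2->1):
Peg 0: [6, 1]
Peg 1: [3, 2]
Peg 2: [5, 4]

After move 10 (0->2):
Peg 0: [6]
Peg 1: [3, 2]
Peg 2: [5, 4, 1]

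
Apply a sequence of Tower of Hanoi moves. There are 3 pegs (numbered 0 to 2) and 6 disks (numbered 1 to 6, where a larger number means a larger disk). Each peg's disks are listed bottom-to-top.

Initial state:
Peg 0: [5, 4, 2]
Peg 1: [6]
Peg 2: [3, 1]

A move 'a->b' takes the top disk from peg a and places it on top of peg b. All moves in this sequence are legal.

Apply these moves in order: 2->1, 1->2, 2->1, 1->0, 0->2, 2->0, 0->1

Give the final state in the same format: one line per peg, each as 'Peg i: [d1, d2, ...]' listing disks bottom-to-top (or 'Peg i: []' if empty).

After move 1 (2->1):
Peg 0: [5, 4, 2]
Peg 1: [6, 1]
Peg 2: [3]

After move 2 (1->2):
Peg 0: [5, 4, 2]
Peg 1: [6]
Peg 2: [3, 1]

After move 3 (2->1):
Peg 0: [5, 4, 2]
Peg 1: [6, 1]
Peg 2: [3]

After move 4 (1->0):
Peg 0: [5, 4, 2, 1]
Peg 1: [6]
Peg 2: [3]

After move 5 (0->2):
Peg 0: [5, 4, 2]
Peg 1: [6]
Peg 2: [3, 1]

After move 6 (2->0):
Peg 0: [5, 4, 2, 1]
Peg 1: [6]
Peg 2: [3]

After move 7 (0->1):
Peg 0: [5, 4, 2]
Peg 1: [6, 1]
Peg 2: [3]

Answer: Peg 0: [5, 4, 2]
Peg 1: [6, 1]
Peg 2: [3]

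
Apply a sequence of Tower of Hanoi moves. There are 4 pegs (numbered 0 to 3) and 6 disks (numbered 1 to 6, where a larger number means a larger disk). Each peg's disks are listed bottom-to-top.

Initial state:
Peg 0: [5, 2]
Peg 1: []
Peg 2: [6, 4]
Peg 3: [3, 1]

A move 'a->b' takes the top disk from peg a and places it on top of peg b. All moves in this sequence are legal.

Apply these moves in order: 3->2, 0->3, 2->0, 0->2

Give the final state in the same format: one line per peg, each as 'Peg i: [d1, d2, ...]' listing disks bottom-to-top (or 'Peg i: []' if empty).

After move 1 (3->2):
Peg 0: [5, 2]
Peg 1: []
Peg 2: [6, 4, 1]
Peg 3: [3]

After move 2 (0->3):
Peg 0: [5]
Peg 1: []
Peg 2: [6, 4, 1]
Peg 3: [3, 2]

After move 3 (2->0):
Peg 0: [5, 1]
Peg 1: []
Peg 2: [6, 4]
Peg 3: [3, 2]

After move 4 (0->2):
Peg 0: [5]
Peg 1: []
Peg 2: [6, 4, 1]
Peg 3: [3, 2]

Answer: Peg 0: [5]
Peg 1: []
Peg 2: [6, 4, 1]
Peg 3: [3, 2]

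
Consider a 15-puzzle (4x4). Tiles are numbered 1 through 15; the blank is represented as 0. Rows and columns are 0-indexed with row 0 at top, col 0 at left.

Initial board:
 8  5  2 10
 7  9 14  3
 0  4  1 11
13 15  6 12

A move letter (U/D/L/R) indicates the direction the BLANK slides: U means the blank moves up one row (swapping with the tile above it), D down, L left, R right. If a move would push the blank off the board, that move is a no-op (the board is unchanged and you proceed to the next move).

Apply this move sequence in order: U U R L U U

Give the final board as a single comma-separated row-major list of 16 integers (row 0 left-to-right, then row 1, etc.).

After move 1 (U):
 8  5  2 10
 0  9 14  3
 7  4  1 11
13 15  6 12

After move 2 (U):
 0  5  2 10
 8  9 14  3
 7  4  1 11
13 15  6 12

After move 3 (R):
 5  0  2 10
 8  9 14  3
 7  4  1 11
13 15  6 12

After move 4 (L):
 0  5  2 10
 8  9 14  3
 7  4  1 11
13 15  6 12

After move 5 (U):
 0  5  2 10
 8  9 14  3
 7  4  1 11
13 15  6 12

After move 6 (U):
 0  5  2 10
 8  9 14  3
 7  4  1 11
13 15  6 12

Answer: 0, 5, 2, 10, 8, 9, 14, 3, 7, 4, 1, 11, 13, 15, 6, 12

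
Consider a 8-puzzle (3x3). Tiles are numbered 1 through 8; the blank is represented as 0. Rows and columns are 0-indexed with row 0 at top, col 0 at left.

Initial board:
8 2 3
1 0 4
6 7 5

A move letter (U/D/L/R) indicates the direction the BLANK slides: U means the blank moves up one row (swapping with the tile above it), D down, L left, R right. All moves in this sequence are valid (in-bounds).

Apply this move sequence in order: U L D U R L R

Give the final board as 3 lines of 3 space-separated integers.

Answer: 8 0 3
1 2 4
6 7 5

Derivation:
After move 1 (U):
8 0 3
1 2 4
6 7 5

After move 2 (L):
0 8 3
1 2 4
6 7 5

After move 3 (D):
1 8 3
0 2 4
6 7 5

After move 4 (U):
0 8 3
1 2 4
6 7 5

After move 5 (R):
8 0 3
1 2 4
6 7 5

After move 6 (L):
0 8 3
1 2 4
6 7 5

After move 7 (R):
8 0 3
1 2 4
6 7 5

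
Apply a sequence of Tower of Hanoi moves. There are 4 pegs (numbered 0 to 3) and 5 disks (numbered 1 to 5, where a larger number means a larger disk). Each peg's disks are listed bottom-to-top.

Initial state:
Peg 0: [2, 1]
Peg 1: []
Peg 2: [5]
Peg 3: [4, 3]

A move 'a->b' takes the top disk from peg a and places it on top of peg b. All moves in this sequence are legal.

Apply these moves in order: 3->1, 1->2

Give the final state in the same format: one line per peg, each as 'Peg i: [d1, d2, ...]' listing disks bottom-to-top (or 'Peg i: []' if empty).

After move 1 (3->1):
Peg 0: [2, 1]
Peg 1: [3]
Peg 2: [5]
Peg 3: [4]

After move 2 (1->2):
Peg 0: [2, 1]
Peg 1: []
Peg 2: [5, 3]
Peg 3: [4]

Answer: Peg 0: [2, 1]
Peg 1: []
Peg 2: [5, 3]
Peg 3: [4]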